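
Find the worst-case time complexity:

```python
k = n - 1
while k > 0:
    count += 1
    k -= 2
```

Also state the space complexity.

Time complexity: O(n).
Space complexity: O(1).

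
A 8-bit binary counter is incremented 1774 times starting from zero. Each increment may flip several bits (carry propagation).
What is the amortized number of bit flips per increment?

Bit i flips on every 2^i-th increment, so over 1774 increments bit i flips floor(1774/2^i) times. Summing over i: total flips < 2 * 1774. Amortized: < 2 = O(1) per increment.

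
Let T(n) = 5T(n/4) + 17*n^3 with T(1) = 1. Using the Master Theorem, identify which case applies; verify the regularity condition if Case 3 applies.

a=5, b=4, f(n)=17*n^3.
log_4(5) = 1.161 < 3.
f(n) = Omega(n^(1.161+epsilon)) for some epsilon > 0, so Case 3 is the candidate.
Regularity: a*f(n/b) = 5*17*(n/4)^3 = (5/64)*17*n^3 <= c*f(n) with c = 5/64 < 1. Satisfied.
Case 3: T(n) = Theta(n^3).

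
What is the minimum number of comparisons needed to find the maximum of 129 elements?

Finding the maximum requires 128 comparisons. Each comparison eliminates exactly one candidate. With 129 candidates, we need 128 eliminations.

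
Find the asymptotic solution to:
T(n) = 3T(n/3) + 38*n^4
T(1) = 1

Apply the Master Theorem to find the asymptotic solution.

a=3, b=3, f(n)=38*n^4. log_3(3) = 1 < 4. Case 3: T(n) = O(n^4).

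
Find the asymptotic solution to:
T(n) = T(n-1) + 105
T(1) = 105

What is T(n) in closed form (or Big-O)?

Unrolling: T(n) = T(n-1) + 105 = T(n-2) + 2*105 = ... = T(1) + (n-1)*105 = 105 + (n-1)*105 = 105n.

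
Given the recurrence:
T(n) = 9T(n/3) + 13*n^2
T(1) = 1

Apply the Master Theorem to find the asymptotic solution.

a=9, b=3, f(n)=13*n^2. log_3(9) = 2. Case 2: T(n) = O(n^2 log n).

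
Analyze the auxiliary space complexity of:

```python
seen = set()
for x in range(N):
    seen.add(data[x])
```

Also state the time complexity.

Space complexity: O(n).
Auxiliary storage grows linearly with the input size n in the worst case.
Time complexity: O(n).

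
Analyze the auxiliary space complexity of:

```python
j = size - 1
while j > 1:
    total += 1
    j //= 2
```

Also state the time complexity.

Space complexity: O(1).
Only a constant amount of auxiliary storage is used; nothing grows with n.
Time complexity: O(log n).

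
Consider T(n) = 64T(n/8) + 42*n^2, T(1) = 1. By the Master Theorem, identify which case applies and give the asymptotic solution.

a=64, b=8, f(n)=42*n^2.
log_8(64) = 2, so n^(log_b(a)) = n^2.
f(n) = Theta(n^2), so Case 2 applies.
T(n) = Theta(n^2 log n).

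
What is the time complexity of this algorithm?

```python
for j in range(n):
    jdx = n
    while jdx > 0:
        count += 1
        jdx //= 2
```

Time complexity: O(n log n).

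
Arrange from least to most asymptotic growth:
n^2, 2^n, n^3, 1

Ordered by growth rate: 1 < n^2 < n^3 < 2^n.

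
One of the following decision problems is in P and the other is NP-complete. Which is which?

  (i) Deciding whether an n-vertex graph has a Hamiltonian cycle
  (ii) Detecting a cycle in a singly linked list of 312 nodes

(i) is NP-complete: one of Karp's 21 NP-complete problems.
(ii) is P: Floyd's tortoise-and-hare runs in O(n) time, O(1) space.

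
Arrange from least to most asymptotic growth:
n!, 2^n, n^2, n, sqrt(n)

Ordered by growth rate: sqrt(n) < n < n^2 < 2^n < n!.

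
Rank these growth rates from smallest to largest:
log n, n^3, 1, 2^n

Ordered by growth rate: 1 < log n < n^3 < 2^n.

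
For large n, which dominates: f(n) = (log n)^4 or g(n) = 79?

f(n) = (log n)^4 grows faster: any unbounded function dominates a constant.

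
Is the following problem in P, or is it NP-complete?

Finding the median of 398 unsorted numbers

This problem is in P: linear-time selection (median-of-medians) runs in O(n).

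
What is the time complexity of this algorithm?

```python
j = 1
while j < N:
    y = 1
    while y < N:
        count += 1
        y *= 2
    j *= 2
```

Time complexity: O(log^2 n).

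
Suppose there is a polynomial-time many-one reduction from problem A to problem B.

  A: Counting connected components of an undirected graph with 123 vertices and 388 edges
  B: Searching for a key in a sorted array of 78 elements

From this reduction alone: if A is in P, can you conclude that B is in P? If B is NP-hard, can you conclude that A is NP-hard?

A poly-time reduction A <=_p B transfers tractability DOWN (B easy => A easy) and hardness UP (A hard => B hard), not the reverse.
From A in P, the reduction alone does NOT give B in P: any problem in P trivially reduces to SAT, yet SAT is not known to be in P.
From B NP-hard, the reduction alone does NOT give A NP-hard: again, easy problems reduce to hard ones.
(Here in fact A is P and B is P.)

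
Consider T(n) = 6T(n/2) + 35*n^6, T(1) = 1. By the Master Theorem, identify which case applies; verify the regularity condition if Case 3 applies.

a=6, b=2, f(n)=35*n^6.
log_2(6) = 2.585 < 6.
f(n) = Omega(n^(2.585+epsilon)) for some epsilon > 0, so Case 3 is the candidate.
Regularity: a*f(n/b) = 6*35*(n/2)^6 = (6/64)*35*n^6 <= c*f(n) with c = 6/64 < 1. Satisfied.
Case 3: T(n) = Theta(n^6).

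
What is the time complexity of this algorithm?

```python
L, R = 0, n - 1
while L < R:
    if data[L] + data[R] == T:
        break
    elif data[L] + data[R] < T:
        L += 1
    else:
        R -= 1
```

Time complexity: O(n).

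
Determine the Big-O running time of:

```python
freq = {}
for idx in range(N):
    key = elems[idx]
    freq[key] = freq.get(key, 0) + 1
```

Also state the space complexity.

Time complexity: O(n).
Space complexity: O(n).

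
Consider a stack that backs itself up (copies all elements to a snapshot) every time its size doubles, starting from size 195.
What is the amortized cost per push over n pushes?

Backups occur at sizes 195, 390, 780, ..., copying 195 + 390 + 780 + ... <= 2n elements total (geometric series). Spread over n pushes, the amortized backup cost is O(1) per push.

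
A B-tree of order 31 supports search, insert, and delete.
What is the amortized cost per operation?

B-tree of order 31 has height O(log_31 n). Each operation traverses the tree height. Splits during insert and merges during delete are O(1) each and occur at most once per level. Total cost per operation: O(log_31 n).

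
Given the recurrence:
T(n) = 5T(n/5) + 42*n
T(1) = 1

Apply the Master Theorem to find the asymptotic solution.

a=5, b=5, f(n)=42*n. log_5(5) = 1. Case 2: T(n) = O(n log n).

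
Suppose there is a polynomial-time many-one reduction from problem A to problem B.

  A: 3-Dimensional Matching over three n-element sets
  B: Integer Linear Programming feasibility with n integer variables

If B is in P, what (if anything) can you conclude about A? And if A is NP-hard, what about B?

A poly-time reduction A <=_p B means any A-instance can be transformed to a B-instance in poly time.
If B is in P: compose the reduction with B's poly-time algorithm to solve A in poly time, so A is in P.
If A is NP-hard: every NP problem reduces to A, which reduces to B; composing reductions, every NP problem reduces to B, so B is NP-hard.
(Here in fact A is NP-complete and B is NP-complete.)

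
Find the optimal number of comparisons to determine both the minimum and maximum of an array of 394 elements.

Naive approach: 786 comparisons (393 for max + 393 for min).
Optimal: Compare elements in pairs first (floor(n/2) = 197 comparisons), then find max among winners and min among losers (196 comparisons each).
Total: ceil(3n/2) - 2 = 589 comparisons. An adversary argument shows this is also a lower bound.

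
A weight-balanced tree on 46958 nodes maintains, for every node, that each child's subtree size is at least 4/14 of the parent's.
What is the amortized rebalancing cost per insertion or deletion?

With balance ratio 4/14, tree height is O(log_{14/4}(46958)) = O(log n). A rebalance at a node of size s costs O(s) but requires Omega(s) updates in that subtree to retrigger. Summed over the O(log n) ancestors of the touched leaf, amortized rebalancing is O(log n).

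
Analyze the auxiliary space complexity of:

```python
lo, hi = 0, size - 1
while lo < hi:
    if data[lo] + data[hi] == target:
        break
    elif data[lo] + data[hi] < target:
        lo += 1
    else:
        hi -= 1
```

Space complexity: O(1).
Only a constant amount of auxiliary storage is used; nothing grows with n.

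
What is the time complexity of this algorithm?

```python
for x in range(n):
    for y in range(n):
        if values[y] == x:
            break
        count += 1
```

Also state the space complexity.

Time complexity: O(n^2).
Space complexity: O(1).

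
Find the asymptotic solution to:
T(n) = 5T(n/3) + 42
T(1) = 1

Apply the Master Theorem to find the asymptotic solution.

a=5, b=3, f(n)=42. log_3(5) = 1.465. Case 1 of Master Theorem: T(n) = O(n^1.465).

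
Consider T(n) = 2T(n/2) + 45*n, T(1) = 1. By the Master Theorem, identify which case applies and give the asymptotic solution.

a=2, b=2, f(n)=45*n.
log_2(2) = 1, so n^(log_b(a)) = n.
f(n) = Theta(n), so Case 2 applies.
T(n) = Theta(n log n).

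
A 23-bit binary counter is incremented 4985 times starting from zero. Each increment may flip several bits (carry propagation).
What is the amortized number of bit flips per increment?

Bit i flips on every 2^i-th increment, so over 4985 increments bit i flips floor(4985/2^i) times. Summing over i: total flips < 2 * 4985. Amortized: < 2 = O(1) per increment.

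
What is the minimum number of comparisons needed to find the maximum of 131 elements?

Finding the maximum requires 130 comparisons. Each comparison eliminates exactly one candidate. With 131 candidates, we need 130 eliminations.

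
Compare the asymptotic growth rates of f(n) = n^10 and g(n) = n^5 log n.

f(n) = n^10 grows faster: n^10 / (n^5 log n) = n^5/log n -> infinity.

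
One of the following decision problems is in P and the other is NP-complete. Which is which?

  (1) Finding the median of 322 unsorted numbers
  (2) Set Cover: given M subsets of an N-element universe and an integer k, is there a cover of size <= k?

(1) is P: linear-time selection (median-of-medians) runs in O(n).
(2) is NP-complete: one of Karp's 21 NP-complete problems (with k part of the input).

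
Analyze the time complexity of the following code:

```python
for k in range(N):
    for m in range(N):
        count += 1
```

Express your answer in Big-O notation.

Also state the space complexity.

Time complexity: O(n^2).
Space complexity: O(1).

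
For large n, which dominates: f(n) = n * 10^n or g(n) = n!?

g(n) = n! grows faster: by Stirling n! ~ (n/e)^n sqrt(2*pi*n); (n/e)^n eventually dominates n * 10^n.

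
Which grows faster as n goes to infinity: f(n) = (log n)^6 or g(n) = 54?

f(n) = (log n)^6 grows faster: any unbounded function dominates a constant.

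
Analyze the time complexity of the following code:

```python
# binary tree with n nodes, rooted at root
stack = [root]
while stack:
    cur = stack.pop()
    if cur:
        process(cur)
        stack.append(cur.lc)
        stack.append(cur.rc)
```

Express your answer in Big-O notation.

Time complexity: O(n).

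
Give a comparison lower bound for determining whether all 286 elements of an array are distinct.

In the algebraic decision-tree model, the YES region for element distinctness on 286 elements has 286! connected components (one per ordering). Ben-Or's theorem then gives a lower bound of Omega(log(n!)) = Omega(n log n).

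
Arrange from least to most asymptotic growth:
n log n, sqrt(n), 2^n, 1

Ordered by growth rate: 1 < sqrt(n) < n log n < 2^n.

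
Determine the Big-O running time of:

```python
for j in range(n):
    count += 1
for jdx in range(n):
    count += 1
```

Time complexity: O(n).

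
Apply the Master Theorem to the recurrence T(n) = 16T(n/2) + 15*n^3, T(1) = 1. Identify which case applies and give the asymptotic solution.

a=16, b=2, f(n)=15*n^3.
log_2(16) = 4 > 3.
Since f(n) = O(n^3) is polynomially smaller than n^4, Case 1 applies.
T(n) = Theta(n^4).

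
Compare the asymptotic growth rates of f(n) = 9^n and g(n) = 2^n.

f(n) = 9^n grows faster: (9/2)^n -> infinity since 9/2 > 1.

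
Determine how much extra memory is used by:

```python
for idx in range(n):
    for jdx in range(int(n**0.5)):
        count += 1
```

Space complexity: O(1).
Only a constant amount of auxiliary storage is used; nothing grows with n.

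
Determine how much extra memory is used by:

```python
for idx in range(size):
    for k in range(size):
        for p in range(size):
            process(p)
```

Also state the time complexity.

Space complexity: O(1).
Only a constant amount of auxiliary storage is used; nothing grows with n.
Time complexity: O(n^3).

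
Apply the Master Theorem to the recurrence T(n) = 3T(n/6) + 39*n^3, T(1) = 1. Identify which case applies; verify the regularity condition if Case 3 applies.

a=3, b=6, f(n)=39*n^3.
log_6(3) = 0.6131 < 3.
f(n) = Omega(n^(0.6131+epsilon)) for some epsilon > 0, so Case 3 is the candidate.
Regularity: a*f(n/b) = 3*39*(n/6)^3 = (3/216)*39*n^3 <= c*f(n) with c = 3/216 < 1. Satisfied.
Case 3: T(n) = Theta(n^3).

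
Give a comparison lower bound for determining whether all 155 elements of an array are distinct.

In the algebraic decision-tree model, the YES region for element distinctness on 155 elements has 155! connected components (one per ordering). Ben-Or's theorem then gives a lower bound of Omega(log(n!)) = Omega(n log n).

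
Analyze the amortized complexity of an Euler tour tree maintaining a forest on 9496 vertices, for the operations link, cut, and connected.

An Euler tour tree stores each tree's Euler tour as a balanced BST keyed by tour position. On 9496 vertices: link concatenates two tours via O(1) splits/joins of size <= 2*9496 (O(log n)); cut splits the tour at the two occurrences of the edge (O(log n)); connected compares BST roots (O(log n) to find the root). All O(log n) amortized.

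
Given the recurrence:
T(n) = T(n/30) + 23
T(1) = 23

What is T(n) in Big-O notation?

Each step divides n by 30 and adds 23. After log_30(n) steps, T(n) = O(log n).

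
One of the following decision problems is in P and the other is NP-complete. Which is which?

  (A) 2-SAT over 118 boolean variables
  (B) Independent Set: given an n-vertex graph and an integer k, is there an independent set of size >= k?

(A) is P: 2-SAT is solvable in linear time via implication-graph SCCs.
(B) is NP-complete: complement of Clique (with k part of the input).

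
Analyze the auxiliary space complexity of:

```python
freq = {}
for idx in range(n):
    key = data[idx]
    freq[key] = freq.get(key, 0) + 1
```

Space complexity: O(n).
Auxiliary storage grows linearly with the input size n in the worst case.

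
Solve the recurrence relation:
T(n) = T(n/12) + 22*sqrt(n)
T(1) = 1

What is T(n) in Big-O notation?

Each level contributes sqrt(n/12^k). Geometric series with ratio 1/sqrt(12) < 1 sums to O(sqrt(n)).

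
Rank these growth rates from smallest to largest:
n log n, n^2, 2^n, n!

Ordered by growth rate: n log n < n^2 < 2^n < n!.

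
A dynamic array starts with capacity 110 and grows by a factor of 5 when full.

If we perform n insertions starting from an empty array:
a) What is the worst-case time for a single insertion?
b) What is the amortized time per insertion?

(a) Worst-case single insertion: O(n) -- when the array is full at capacity c, the resize copies all c elements, and c can be Theta(n).
(b) Resizes happen at sizes 110, 550, 2750, ... Total copy cost for n insertions: 110 + 550 + ... = O(n) (geometric series with ratio 1/5). Amortized cost per insertion: O(n)/n = O(1).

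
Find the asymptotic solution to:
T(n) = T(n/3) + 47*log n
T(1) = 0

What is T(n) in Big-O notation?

Each of the log_3(n) levels adds O(log n). T(n) = O(log^2 n).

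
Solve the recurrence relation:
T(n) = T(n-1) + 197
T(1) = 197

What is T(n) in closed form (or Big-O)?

Unrolling: T(n) = T(n-1) + 197 = T(n-2) + 2*197 = ... = T(1) + (n-1)*197 = 197 + (n-1)*197 = 197n.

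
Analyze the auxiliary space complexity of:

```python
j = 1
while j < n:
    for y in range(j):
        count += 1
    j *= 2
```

Space complexity: O(1).
Only a constant amount of auxiliary storage is used; nothing grows with n.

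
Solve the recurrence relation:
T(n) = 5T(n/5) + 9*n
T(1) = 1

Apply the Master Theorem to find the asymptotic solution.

a=5, b=5, f(n)=9*n. log_5(5) = 1. Case 2: T(n) = O(n log n).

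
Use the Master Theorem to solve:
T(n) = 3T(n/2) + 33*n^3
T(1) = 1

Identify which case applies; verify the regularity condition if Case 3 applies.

a=3, b=2, f(n)=33*n^3.
log_2(3) = 1.585 < 3.
f(n) = Omega(n^(1.585+epsilon)) for some epsilon > 0, so Case 3 is the candidate.
Regularity: a*f(n/b) = 3*33*(n/2)^3 = (3/8)*33*n^3 <= c*f(n) with c = 3/8 < 1. Satisfied.
Case 3: T(n) = Theta(n^3).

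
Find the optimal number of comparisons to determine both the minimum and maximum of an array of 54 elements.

Naive approach: 106 comparisons (53 for max + 53 for min).
Optimal: Compare elements in pairs first (floor(n/2) = 27 comparisons), then find max among winners and min among losers (26 comparisons each).
Total: ceil(3n/2) - 2 = 79 comparisons. An adversary argument shows this is also a lower bound.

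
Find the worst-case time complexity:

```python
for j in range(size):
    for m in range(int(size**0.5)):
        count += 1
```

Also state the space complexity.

Time complexity: O(n * sqrt(n)).
Space complexity: O(1).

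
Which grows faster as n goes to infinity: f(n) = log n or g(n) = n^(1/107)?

g(n) = n^(1/107) grows faster: any positive power of n dominates log n.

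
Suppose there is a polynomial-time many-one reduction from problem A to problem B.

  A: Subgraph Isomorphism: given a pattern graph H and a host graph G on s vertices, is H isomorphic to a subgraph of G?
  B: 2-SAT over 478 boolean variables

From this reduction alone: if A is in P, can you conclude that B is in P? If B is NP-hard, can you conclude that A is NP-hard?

A poly-time reduction A <=_p B transfers tractability DOWN (B easy => A easy) and hardness UP (A hard => B hard), not the reverse.
From A in P, the reduction alone does NOT give B in P: any problem in P trivially reduces to SAT, yet SAT is not known to be in P.
From B NP-hard, the reduction alone does NOT give A NP-hard: again, easy problems reduce to hard ones.
(Here in fact A is NP-complete and B is in P, so no such reduction is known -- its existence would imply P = NP; the analysis concerns only what the assumed reduction would or would not let you conclude.)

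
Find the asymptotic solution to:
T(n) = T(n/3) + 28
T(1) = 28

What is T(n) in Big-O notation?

Each step divides n by 3 and adds 28. After log_3(n) steps, T(n) = O(log n).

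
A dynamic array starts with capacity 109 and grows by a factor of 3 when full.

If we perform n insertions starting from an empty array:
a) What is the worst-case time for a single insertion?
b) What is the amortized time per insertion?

(a) Worst-case single insertion: O(n) -- when the array is full at capacity c, the resize copies all c elements, and c can be Theta(n).
(b) Resizes happen at sizes 109, 327, 981, ... Total copy cost for n insertions: 109 + 327 + ... = O(n) (geometric series with ratio 1/3). Amortized cost per insertion: O(n)/n = O(1).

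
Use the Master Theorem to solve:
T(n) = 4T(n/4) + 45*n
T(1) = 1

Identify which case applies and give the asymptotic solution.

a=4, b=4, f(n)=45*n.
log_4(4) = 1, so n^(log_b(a)) = n.
f(n) = Theta(n), so Case 2 applies.
T(n) = Theta(n log n).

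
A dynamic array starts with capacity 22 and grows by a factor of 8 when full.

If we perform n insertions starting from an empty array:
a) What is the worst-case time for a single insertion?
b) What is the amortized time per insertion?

(a) Worst-case single insertion: O(n) -- when the array is full at capacity c, the resize copies all c elements, and c can be Theta(n).
(b) Resizes happen at sizes 22, 176, 1408, ... Total copy cost for n insertions: 22 + 176 + ... = O(n) (geometric series with ratio 1/8). Amortized cost per insertion: O(n)/n = O(1).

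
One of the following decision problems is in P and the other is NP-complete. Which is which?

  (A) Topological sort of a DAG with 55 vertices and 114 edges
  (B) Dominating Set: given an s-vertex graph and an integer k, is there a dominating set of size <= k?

(A) is P: DFS-based topological sort runs in O(V+E).
(B) is NP-complete: reduces from Set Cover (with k part of the input).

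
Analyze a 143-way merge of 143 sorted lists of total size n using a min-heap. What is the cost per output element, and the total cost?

Maintain a min-heap of size 143 holding the current head of each list. Each output step does one extract-min (O(log 143)) and one insert of that list's next element (O(log 143)). Each of the n elements passes through the heap exactly once, so the total cost is O(n log 143), i.e. O(log 143) per output element.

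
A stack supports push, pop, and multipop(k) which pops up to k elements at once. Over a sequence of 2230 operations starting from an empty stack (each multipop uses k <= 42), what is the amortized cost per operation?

Each element is pushed exactly once and popped at most once (whether by pop or as part of a multipop). So the total number of individual pops over the whole sequence is at most the number of pushes, which is at most 2230. Total work <= 2 * 2230, hence O(1) amortized per operation.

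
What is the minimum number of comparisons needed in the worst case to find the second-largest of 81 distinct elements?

Lower bound: finding the max needs 81-1 comparisons. By the adversary weight-doubling argument, the max must personally win >= ceil(log_2(81)) = 7 comparisons; the 2nd-largest is among those 7 losers, needing 7-1 more comparisons. Total >= 81-1 + 7-1 = 86. A balanced knockout tournament achieves this.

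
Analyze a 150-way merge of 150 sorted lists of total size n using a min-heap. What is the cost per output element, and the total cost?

Maintain a min-heap of size 150 holding the current head of each list. Each output step does one extract-min (O(log 150)) and one insert of that list's next element (O(log 150)). Each of the n elements passes through the heap exactly once, so the total cost is O(n log 150), i.e. O(log 150) per output element.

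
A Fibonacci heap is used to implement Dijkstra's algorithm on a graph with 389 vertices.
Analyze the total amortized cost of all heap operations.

Dijkstra performs 389 insert, 389 extract-min, and at most E decrease-key operations. With Fibonacci heap: insert O(1) amortized, extract-min O(log n) amortized, decrease-key O(1) amortized. Total with n = 389: O(n * 1 + n * log n + E * 1) = O(n log n + E).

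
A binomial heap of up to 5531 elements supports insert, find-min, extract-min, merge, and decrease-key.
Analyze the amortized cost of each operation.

A binomial heap with n <= 5531 elements has at most floor(log_2 5531) + 1 = 13 trees. Using potential Phi = number of trees: Insert adds one tree, but cascading merges reduce count -- amortized O(1). Find-min reads the cached minimum pointer: O(1). Extract-min creates O(log n) new trees: O(log n). Merge combines tree lists: O(log n). Decrease-key sifts the element up its tree of height <= log n: O(log n).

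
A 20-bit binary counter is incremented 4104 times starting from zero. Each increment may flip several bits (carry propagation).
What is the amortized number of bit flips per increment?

Bit i flips on every 2^i-th increment, so over 4104 increments bit i flips floor(4104/2^i) times. Summing over i: total flips < 2 * 4104. Amortized: < 2 = O(1) per increment.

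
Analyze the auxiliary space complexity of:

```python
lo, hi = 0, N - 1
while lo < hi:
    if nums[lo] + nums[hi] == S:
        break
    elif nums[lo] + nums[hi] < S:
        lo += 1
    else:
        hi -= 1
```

Space complexity: O(1).
Only a constant amount of auxiliary storage is used; nothing grows with n.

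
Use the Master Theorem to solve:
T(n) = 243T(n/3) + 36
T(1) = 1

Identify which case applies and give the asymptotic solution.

a=243, b=3, f(n)=36.
log_3(243) = 5 > 0.
Since f(n) = O(n^0) is polynomially smaller than n^5, Case 1 applies.
T(n) = Theta(n^5).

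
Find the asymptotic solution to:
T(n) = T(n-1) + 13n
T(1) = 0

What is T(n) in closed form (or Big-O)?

Unrolling: T(n) = 0 + 13*(2 + 3 + ... + n) = 0 + 13*(n(n+1)/2 - 1) = O(n^2).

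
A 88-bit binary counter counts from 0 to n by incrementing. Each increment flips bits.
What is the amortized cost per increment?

Bit i flips every 2^i increments. Total flips over n increments: sum_{i=0}^{88} n/2^i < 2n. Amortized cost: 2n/n = O(1).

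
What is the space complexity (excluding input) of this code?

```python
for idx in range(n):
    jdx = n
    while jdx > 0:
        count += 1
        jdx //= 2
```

Space complexity: O(1).
Only a constant amount of auxiliary storage is used; nothing grows with n.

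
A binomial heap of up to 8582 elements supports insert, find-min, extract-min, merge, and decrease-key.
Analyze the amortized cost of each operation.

A binomial heap with n <= 8582 elements has at most floor(log_2 8582) + 1 = 14 trees. Using potential Phi = number of trees: Insert adds one tree, but cascading merges reduce count -- amortized O(1). Find-min reads the cached minimum pointer: O(1). Extract-min creates O(log n) new trees: O(log n). Merge combines tree lists: O(log n). Decrease-key sifts the element up its tree of height <= log n: O(log n).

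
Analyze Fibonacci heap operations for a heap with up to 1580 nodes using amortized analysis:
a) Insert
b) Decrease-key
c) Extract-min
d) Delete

Fibonacci heaps use lazy consolidation. Potential function Phi = t + 2m (t = number of trees, m = marked nodes).
- Insert: O(1) actual, Delta Phi = +1 (one new tree) => O(1) amortized.
- Decrease-key: with c cascading cuts, actual cost is O(c); Delta Phi <= c - 2(c-1) + 2 = 4 - c (c new trees; >= c-1 marks cleared; <= 1 new mark). Amortized O(c) + (4 - c) = O(1).
- Extract-min: O(D(n) + t) actual; consolidation drops t to <= D(n)+1, so Delta Phi pays for the t term. D(n) = O(log n) for n = 1580 => O(log n) amortized.
- Delete: decrease-key to -inf then extract-min = O(log n).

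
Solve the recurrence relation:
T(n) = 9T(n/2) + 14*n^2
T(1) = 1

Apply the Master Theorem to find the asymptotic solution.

a=9, b=2, f(n)=14*n^2. log_2(9) = 3.17. Case 1 of Master Theorem: T(n) = O(n^3.17).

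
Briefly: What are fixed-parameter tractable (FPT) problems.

A problem parameterized by k is FPT if it can be solved in time f(k) * n^O(1), where f is any computable function of k alone. Vertex Cover parameterized by solution size k is FPT: O(2^k * n). The W-hierarchy (W[1], W[2], ...) classifies parameterized problems by hardness; Clique parameterized by clique size is W[1]-complete.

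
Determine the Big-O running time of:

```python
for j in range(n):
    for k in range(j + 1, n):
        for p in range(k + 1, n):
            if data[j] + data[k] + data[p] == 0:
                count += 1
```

Time complexity: O(n^3).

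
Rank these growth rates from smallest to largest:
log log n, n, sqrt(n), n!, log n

Ordered by growth rate: log log n < log n < sqrt(n) < n < n!.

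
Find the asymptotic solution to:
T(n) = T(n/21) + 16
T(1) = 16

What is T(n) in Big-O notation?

Each step divides n by 21 and adds 16. After log_21(n) steps, T(n) = O(log n).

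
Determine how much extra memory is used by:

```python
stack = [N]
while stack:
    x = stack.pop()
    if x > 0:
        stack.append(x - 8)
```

Space complexity: O(1).
Only a constant amount of auxiliary storage is used; nothing grows with n.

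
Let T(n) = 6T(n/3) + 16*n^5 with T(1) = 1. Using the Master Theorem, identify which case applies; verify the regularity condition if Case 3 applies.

a=6, b=3, f(n)=16*n^5.
log_3(6) = 1.631 < 5.
f(n) = Omega(n^(1.631+epsilon)) for some epsilon > 0, so Case 3 is the candidate.
Regularity: a*f(n/b) = 6*16*(n/3)^5 = (6/243)*16*n^5 <= c*f(n) with c = 6/243 < 1. Satisfied.
Case 3: T(n) = Theta(n^5).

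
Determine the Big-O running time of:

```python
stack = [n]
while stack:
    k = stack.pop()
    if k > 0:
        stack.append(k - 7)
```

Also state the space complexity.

Time complexity: O(n).
Space complexity: O(1).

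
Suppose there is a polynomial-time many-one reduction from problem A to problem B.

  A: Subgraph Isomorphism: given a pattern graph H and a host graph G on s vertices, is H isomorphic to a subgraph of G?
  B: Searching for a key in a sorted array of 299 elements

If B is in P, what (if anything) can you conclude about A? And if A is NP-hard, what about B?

A poly-time reduction A <=_p B means any A-instance can be transformed to a B-instance in poly time.
If B is in P: compose the reduction with B's poly-time algorithm to solve A in poly time, so A is in P.
If A is NP-hard: every NP problem reduces to A, which reduces to B; composing reductions, every NP problem reduces to B, so B is NP-hard.
(Here in fact A is NP-complete and B is in P, so no such reduction is known -- its existence would imply P = NP; the analysis concerns only what the assumed reduction would or would not let you conclude.)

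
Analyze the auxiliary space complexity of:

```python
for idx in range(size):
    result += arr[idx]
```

Space complexity: O(1).
Only a constant amount of auxiliary storage is used; nothing grows with n.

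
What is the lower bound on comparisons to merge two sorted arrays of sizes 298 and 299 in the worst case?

Adversary: with |298 - 299| <= 1 the inputs can be fully interleaved so that every adjacent pair in the merged output comes from different arrays. Then each of the 596 adjacent pairs must be directly compared, or the algorithm cannot determine their relative order. Standard merge meets this bound.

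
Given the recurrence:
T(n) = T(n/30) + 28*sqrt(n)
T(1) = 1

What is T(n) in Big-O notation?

Each level contributes sqrt(n/30^k). Geometric series with ratio 1/sqrt(30) < 1 sums to O(sqrt(n)).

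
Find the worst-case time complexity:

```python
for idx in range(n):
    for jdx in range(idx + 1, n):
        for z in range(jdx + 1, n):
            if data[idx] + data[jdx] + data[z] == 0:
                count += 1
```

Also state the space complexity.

Time complexity: O(n^3).
Space complexity: O(1).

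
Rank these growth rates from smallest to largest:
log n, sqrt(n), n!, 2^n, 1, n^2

Ordered by growth rate: 1 < log n < sqrt(n) < n^2 < 2^n < n!.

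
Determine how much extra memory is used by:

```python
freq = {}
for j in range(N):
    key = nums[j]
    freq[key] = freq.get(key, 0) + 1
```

Space complexity: O(n).
Auxiliary storage grows linearly with the input size n in the worst case.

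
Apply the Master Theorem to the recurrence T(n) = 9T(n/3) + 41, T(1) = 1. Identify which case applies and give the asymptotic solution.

a=9, b=3, f(n)=41.
log_3(9) = 2 > 0.
Since f(n) = O(n^0) is polynomially smaller than n^2, Case 1 applies.
T(n) = Theta(n^2).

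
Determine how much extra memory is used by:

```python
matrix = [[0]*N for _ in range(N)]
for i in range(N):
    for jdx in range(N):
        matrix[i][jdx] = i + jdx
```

Space complexity: O(n^2).
A 2D structure of size n x n is allocated.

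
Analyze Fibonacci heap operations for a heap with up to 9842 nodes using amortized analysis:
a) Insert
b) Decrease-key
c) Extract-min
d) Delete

Fibonacci heaps use lazy consolidation. Potential function Phi = t + 2m (t = number of trees, m = marked nodes).
- Insert: O(1) actual, Delta Phi = +1 (one new tree) => O(1) amortized.
- Decrease-key: with c cascading cuts, actual cost is O(c); Delta Phi <= c - 2(c-1) + 2 = 4 - c (c new trees; >= c-1 marks cleared; <= 1 new mark). Amortized O(c) + (4 - c) = O(1).
- Extract-min: O(D(n) + t) actual; consolidation drops t to <= D(n)+1, so Delta Phi pays for the t term. D(n) = O(log n) for n = 9842 => O(log n) amortized.
- Delete: decrease-key to -inf then extract-min = O(log n).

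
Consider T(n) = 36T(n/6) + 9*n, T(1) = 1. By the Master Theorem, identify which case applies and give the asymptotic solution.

a=36, b=6, f(n)=9*n.
log_6(36) = 2 > 1.
Since f(n) = O(n^1) is polynomially smaller than n^2, Case 1 applies.
T(n) = Theta(n^2).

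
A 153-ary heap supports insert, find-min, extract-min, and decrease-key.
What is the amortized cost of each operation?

The 153-ary heap has height O(log_153 n). Insert sifts up: O(log_153 n). Find-min reads the root: O(1). Extract-min sifts down comparing 153 children per level: O(153 * log_153 n). Decrease-key sifts up: O(log_153 n).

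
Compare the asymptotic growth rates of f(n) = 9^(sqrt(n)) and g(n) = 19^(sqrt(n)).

g(n) = 19^(sqrt(n)) grows faster: ratio is (19/9)^(sqrt(n)) -> infinity since 19/9 > 1.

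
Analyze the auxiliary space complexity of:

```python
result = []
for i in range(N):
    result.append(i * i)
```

Space complexity: O(n).
Auxiliary storage grows linearly with the input size n in the worst case.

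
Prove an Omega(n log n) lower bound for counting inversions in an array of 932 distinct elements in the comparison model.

Decision-tree argument: at any leaf, the comparisons made (with transitivity) must totally order all 932 elements -- otherwise some pair (i,j) is unordered, and an adversary can present two inputs agreeing on every comparison made but with that pair flipped, changing the inversion count by 1, so the leaf's output is wrong on one of them. Hence the tree has >= 932! leaves and height >= log_2(932!) = Omega(n log n). Modified merge sort achieves O(n log n).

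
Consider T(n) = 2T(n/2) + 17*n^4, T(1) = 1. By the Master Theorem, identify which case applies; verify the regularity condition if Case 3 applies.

a=2, b=2, f(n)=17*n^4.
log_2(2) = 1 < 4.
f(n) = Omega(n^(1+epsilon)) for some epsilon > 0, so Case 3 is the candidate.
Regularity: a*f(n/b) = 2*17*(n/2)^4 = (2/16)*17*n^4 <= c*f(n) with c = 2/16 < 1. Satisfied.
Case 3: T(n) = Theta(n^4).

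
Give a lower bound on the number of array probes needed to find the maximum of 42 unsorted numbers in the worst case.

Adversary: any unprobed cell could hold a value larger than everything seen so far. If fewer than 42 cells are probed, the adversary places the max in an unprobed cell. So all 42 cells must be examined; together with 42-1 comparisons this is tight.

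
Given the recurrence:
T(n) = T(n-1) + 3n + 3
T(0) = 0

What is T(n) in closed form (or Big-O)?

Dominant term in sum is 3*sum(i, i=1..n) = 3*n*(n+1)/2 = O(n^2).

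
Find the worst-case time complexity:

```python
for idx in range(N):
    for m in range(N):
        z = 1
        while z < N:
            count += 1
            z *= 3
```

Time complexity: O(n^2 log n).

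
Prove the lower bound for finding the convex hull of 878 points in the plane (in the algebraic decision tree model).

Reduction from sorting: given 878 numbers x_1,...,x_{878}, map x_i to the point (x_i, x_i^2) on the parabola y = x^2. All points are on the convex hull, and walking the hull gives them in sorted x-order. Since sorting requires Omega(n log n), so does planar convex hull.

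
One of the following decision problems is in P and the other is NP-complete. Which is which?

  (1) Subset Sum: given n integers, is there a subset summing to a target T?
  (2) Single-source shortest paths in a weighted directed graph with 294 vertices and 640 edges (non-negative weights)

(1) is NP-complete: one of Karp's 21 NP-complete problems.
(2) is P: Dijkstra's algorithm runs in O((V+E) log V).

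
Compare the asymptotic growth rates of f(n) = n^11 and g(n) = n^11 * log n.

g(n) = n^11 * log n grows faster: extra log n factor -> infinity.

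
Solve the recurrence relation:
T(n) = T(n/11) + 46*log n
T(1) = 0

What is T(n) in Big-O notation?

Each of the log_11(n) levels adds O(log n). T(n) = O(log^2 n).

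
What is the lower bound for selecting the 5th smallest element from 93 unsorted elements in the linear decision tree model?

Selecting the 5th smallest of 93 elements requires Omega(n) comparisons. Every element must be compared at least once. The BFPRT algorithm achieves O(n), making this tight.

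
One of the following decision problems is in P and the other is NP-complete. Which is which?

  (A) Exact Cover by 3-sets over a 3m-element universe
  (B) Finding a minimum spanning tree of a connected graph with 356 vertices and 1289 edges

(A) is NP-complete: one of Karp's 21 NP-complete problems.
(B) is P: Kruskal's / Prim's algorithms run in polynomial time.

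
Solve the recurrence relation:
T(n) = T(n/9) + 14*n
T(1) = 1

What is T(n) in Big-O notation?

Geometric series: 14*n*(1 + 1/9 + 1/9^2 + ...) = O(n). T(n) = O(n).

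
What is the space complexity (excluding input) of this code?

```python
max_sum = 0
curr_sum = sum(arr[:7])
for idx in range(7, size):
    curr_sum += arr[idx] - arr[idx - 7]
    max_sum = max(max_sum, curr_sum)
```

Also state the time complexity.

Space complexity: O(1).
Only a constant amount of auxiliary storage is used; nothing grows with n.
Time complexity: O(n).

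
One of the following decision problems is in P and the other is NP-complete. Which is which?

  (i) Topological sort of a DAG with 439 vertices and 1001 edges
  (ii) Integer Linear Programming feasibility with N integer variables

(i) is P: DFS-based topological sort runs in O(V+E).
(ii) is NP-complete: ILP feasibility is NP-complete (LP relaxation is in P).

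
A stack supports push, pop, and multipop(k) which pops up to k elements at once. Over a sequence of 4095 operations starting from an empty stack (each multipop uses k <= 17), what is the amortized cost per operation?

Each element is pushed exactly once and popped at most once (whether by pop or as part of a multipop). So the total number of individual pops over the whole sequence is at most the number of pushes, which is at most 4095. Total work <= 2 * 4095, hence O(1) amortized per operation.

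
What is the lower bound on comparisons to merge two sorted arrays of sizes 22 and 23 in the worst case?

Adversary: with |22 - 23| <= 1 the inputs can be fully interleaved so that every adjacent pair in the merged output comes from different arrays. Then each of the 44 adjacent pairs must be directly compared, or the algorithm cannot determine their relative order. Standard merge meets this bound.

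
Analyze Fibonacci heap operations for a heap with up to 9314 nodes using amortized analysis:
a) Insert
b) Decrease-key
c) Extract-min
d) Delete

Fibonacci heaps use lazy consolidation. Potential function Phi = t + 2m (t = number of trees, m = marked nodes).
- Insert: O(1) actual, Delta Phi = +1 (one new tree) => O(1) amortized.
- Decrease-key: with c cascading cuts, actual cost is O(c); Delta Phi <= c - 2(c-1) + 2 = 4 - c (c new trees; >= c-1 marks cleared; <= 1 new mark). Amortized O(c) + (4 - c) = O(1).
- Extract-min: O(D(n) + t) actual; consolidation drops t to <= D(n)+1, so Delta Phi pays for the t term. D(n) = O(log n) for n = 9314 => O(log n) amortized.
- Delete: decrease-key to -inf then extract-min = O(log n).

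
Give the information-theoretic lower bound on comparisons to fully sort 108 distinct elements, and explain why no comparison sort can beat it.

A comparison sort is a binary decision tree whose leaves are the 108! = 1324641819451828974499891837121832599810209360673358065686551152497461815091591578895743130235002378688844343005686404521144382704205360039762937774080000000000000000000000000 possible output permutations. A binary tree with L leaves has height >= ceil(log_2(L)). So any comparison sort needs >= ceil(log_2(108!)) = 579 comparisons in the worst case.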